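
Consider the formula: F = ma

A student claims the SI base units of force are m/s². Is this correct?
Units of each symbol in F = ma:
  m (mass): kg
  a (acceleration): m/s²

Multiplying the contributions: [kg] · [m/s²]
Adding exponents of each base unit: kg: 1, m: 1, s: -2
SI base units of force: kg·m/s²

The claimed units m/s² (exponents m: 1, s: -2) do not match the derived units kg·m/s² (exponents kg: 1, m: 1, s: -2), so the claim is incorrect.

Answer: No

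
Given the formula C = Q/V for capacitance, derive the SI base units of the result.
Units of each symbol in C = Q/V:
  Q (charge, in coulombs): s·A
  V (voltage, in volts): kg·m²/(s³·A)  → in the denominator, contributes s³·A/(kg·m²)

Multiplying the contributions: [s·A] · [s³·A/(kg·m²)]
Adding exponents of each base unit: kg: -1, m: -2, s: 4, A: 2
SI base units of capacitance: s⁴·A²/(kg·m²)

Answer: s⁴·A²/(kg·m²)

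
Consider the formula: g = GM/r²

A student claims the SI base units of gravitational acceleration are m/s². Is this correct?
Units of each symbol in g = GM/r²:
  G (gravitational constant): m³/(kg·s²)
  M (mass): kg
  r (distance): m  → to the power 2 in the denominator, contributes 1/m²

Multiplying the contributions: [m³/(kg·s²)] · [kg] · [1/m²]
Adding exponents of each base unit: m: 1, s: -2
SI base units of gravitational acceleration: m/s²

The claimed units m/s² match the derived units, so the claim is correct.

Answer: Yes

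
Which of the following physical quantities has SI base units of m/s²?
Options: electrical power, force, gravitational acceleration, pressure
Checking the SI base units of each option:
  electrical power (P = IV): kg·m²/s³  ✗
  force (F = ma): kg·m/s²  ✗
  gravitational acceleration (g = GM/r²): m/s²  ✓ matches
  pressure (P = F/A): kg/(m·s²)  ✗

Only gravitational acceleration has units m/s².

Answer: gravitational acceleration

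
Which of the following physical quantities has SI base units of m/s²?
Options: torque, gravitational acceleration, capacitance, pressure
Checking the SI base units of each option:
  torque (τ = Fr): kg·m²/s²  ✗
  gravitational acceleration (g = GM/r²): m/s²  ✓ matches
  capacitance (C = Q/V): s⁴·A²/(kg·m²)  ✗
  pressure (P = F/A): kg/(m·s²)  ✗

Only gravitational acceleration has units m/s².

Answer: gravitational acceleration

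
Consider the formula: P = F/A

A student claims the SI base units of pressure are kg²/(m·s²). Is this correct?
Units of each symbol in P = F/A:
  F (force): kg·m/s²
  A (area): m²  → in the denominator, contributes 1/m²

Multiplying the contributions: [kg·m/s²] · [1/m²]
Adding exponents of each base unit: kg: 1, m: -1, s: -2
SI base units of pressure: kg/(m·s²)

The claimed units kg²/(m·s²) (exponents kg: 2, m: -1, s: -2) do not match the derived units kg/(m·s²) (exponents kg: 1, m: -1, s: -2), so the claim is incorrect.

Answer: No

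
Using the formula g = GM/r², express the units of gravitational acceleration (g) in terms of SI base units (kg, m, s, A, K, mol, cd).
Units of each symbol in g = GM/r²:
  G (gravitational constant): m³/(kg·s²)
  M (mass): kg
  r (distance): m  → to the power 2 in the denominator, contributes 1/m²

Multiplying the contributions: [m³/(kg·s²)] · [kg] · [1/m²]
Adding exponents of each base unit: m: 1, s: -2
SI base units of gravitational acceleration: m/s²

Answer: m/s²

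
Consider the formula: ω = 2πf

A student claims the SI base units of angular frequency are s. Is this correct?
Units of each symbol in ω = 2πf:
  f (frequency): 1/s
  The factor 2π is dimensionless.

Multiplying the contributions: [1/s]
Adding exponents of each base unit: s: -1
SI base units of angular frequency: 1/s

The claimed units s (exponents s: 1) do not match the derived units 1/s (exponents s: -1), so the claim is incorrect.

Answer: No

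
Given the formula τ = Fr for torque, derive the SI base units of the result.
Units of each symbol in τ = Fr:
  F (force): kg·m/s²
  r (lever arm): m

Multiplying the contributions: [kg·m/s²] · [m]
Adding exponents of each base unit: kg: 1, m: 2, s: -2
SI base units of torque: kg·m²/s²

Answer: kg·m²/s²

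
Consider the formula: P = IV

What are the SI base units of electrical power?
Units of each symbol in P = IV:
  I (current): A
  V (voltage, in volts): kg·m²/(s³·A)

Multiplying the contributions: [A] · [kg·m²/(s³·A)]
Adding exponents of each base unit: kg: 1, m: 2, s: -3
SI base units of electrical power: kg·m²/s³

Answer: kg·m²/s³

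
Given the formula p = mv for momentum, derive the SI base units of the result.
Units of each symbol in p = mv:
  m (mass): kg
  v (velocity): m/s

Multiplying the contributions: [kg] · [m/s]
Adding exponents of each base unit: kg: 1, m: 1, s: -1
SI base units of momentum: kg·m/s

Answer: kg·m/s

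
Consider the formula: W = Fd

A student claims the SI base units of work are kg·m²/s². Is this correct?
Units of each symbol in W = Fd:
  F (force): kg·m/s²
  d (displacement): m

Multiplying the contributions: [kg·m/s²] · [m]
Adding exponents of each base unit: kg: 1, m: 2, s: -2
SI base units of work: kg·m²/s²

The claimed units kg·m²/s² match the derived units, so the claim is correct.

Answer: Yes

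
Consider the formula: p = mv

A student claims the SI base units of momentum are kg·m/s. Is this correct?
Units of each symbol in p = mv:
  m (mass): kg
  v (velocity): m/s

Multiplying the contributions: [kg] · [m/s]
Adding exponents of each base unit: kg: 1, m: 1, s: -1
SI base units of momentum: kg·m/s

The claimed units kg·m/s match the derived units, so the claim is correct.

Answer: Yes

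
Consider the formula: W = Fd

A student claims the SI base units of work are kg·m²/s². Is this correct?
Units of each symbol in W = Fd:
  F (force): kg·m/s²
  d (displacement): m

Multiplying the contributions: [kg·m/s²] · [m]
Adding exponents of each base unit: kg: 1, m: 2, s: -2
SI base units of work: kg·m²/s²

The claimed units kg·m²/s² match the derived units, so the claim is correct.

Answer: Yes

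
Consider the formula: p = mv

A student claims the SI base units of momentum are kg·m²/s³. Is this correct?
Units of each symbol in p = mv:
  m (mass): kg
  v (velocity): m/s

Multiplying the contributions: [kg] · [m/s]
Adding exponents of each base unit: kg: 1, m: 1, s: -1
SI base units of momentum: kg·m/s

The claimed units kg·m²/s³ (exponents kg: 1, m: 2, s: -3) do not match the derived units kg·m/s (exponents kg: 1, m: 1, s: -1), so the claim is incorrect.

Answer: No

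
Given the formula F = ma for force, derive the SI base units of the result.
Units of each symbol in F = ma:
  m (mass): kg
  a (acceleration): m/s²

Multiplying the contributions: [kg] · [m/s²]
Adding exponents of each base unit: kg: 1, m: 1, s: -2
SI base units of force: kg·m/s²

Answer: kg·m/s²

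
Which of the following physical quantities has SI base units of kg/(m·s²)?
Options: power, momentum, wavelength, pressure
Checking the SI base units of each option:
  power (P = W/t): kg·m²/s³  ✗
  momentum (p = mv): kg·m/s  ✗
  wavelength (λ = v/f): m  ✗
  pressure (P = F/A): kg/(m·s²)  ✓ matches

Only pressure has units kg/(m·s²).

Answer: pressure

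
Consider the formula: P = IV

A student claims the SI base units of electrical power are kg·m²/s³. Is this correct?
Units of each symbol in P = IV:
  I (current): A
  V (voltage, in volts): kg·m²/(s³·A)

Multiplying the contributions: [A] · [kg·m²/(s³·A)]
Adding exponents of each base unit: kg: 1, m: 2, s: -3
SI base units of electrical power: kg·m²/s³

The claimed units kg·m²/s³ match the derived units, so the claim is correct.

Answer: Yes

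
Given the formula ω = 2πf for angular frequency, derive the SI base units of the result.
Units of each symbol in ω = 2πf:
  f (frequency): 1/s
  The factor 2π is dimensionless.

Multiplying the contributions: [1/s]
Adding exponents of each base unit: s: -1
SI base units of angular frequency: 1/s

Answer: 1/s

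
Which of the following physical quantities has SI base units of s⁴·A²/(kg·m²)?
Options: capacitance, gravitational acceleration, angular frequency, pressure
Checking the SI base units of each option:
  capacitance (C = Q/V): s⁴·A²/(kg·m²)  ✓ matches
  gravitational acceleration (g = GM/r²): m/s²  ✗
  angular frequency (ω = 2πf): 1/s  ✗
  pressure (P = F/A): kg/(m·s²)  ✗

Only capacitance has units s⁴·A²/(kg·m²).

Answer: capacitance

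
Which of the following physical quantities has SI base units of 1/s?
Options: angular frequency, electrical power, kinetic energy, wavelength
Checking the SI base units of each option:
  angular frequency (ω = 2πf): 1/s  ✓ matches
  electrical power (P = IV): kg·m²/s³  ✗
  kinetic energy (E = ½mv²): kg·m²/s²  ✗
  wavelength (λ = v/f): m  ✗

Only angular frequency has units 1/s.

Answer: angular frequency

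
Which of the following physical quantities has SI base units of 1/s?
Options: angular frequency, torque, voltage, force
Checking the SI base units of each option:
  angular frequency (ω = 2πf): 1/s  ✓ matches
  torque (τ = Fr): kg·m²/s²  ✗
  voltage (V = IR): kg·m²/(s³·A)  ✗
  force (F = ma): kg·m/s²  ✗

Only angular frequency has units 1/s.

Answer: angular frequency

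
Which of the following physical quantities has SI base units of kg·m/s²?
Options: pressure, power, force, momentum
Checking the SI base units of each option:
  pressure (P = F/A): kg/(m·s²)  ✗
  power (P = W/t): kg·m²/s³  ✗
  force (F = ma): kg·m/s²  ✓ matches
  momentum (p = mv): kg·m/s  ✗

Only force has units kg·m/s².

Answer: force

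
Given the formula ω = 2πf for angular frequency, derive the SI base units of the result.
Units of each symbol in ω = 2πf:
  f (frequency): 1/s
  The factor 2π is dimensionless.

Multiplying the contributions: [1/s]
Adding exponents of each base unit: s: -1
SI base units of angular frequency: 1/s

Answer: 1/s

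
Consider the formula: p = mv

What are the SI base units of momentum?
Units of each symbol in p = mv:
  m (mass): kg
  v (velocity): m/s

Multiplying the contributions: [kg] · [m/s]
Adding exponents of each base unit: kg: 1, m: 1, s: -1
SI base units of momentum: kg·m/s

Answer: kg·m/s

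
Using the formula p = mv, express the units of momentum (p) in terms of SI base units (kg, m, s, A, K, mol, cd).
Units of each symbol in p = mv:
  m (mass): kg
  v (velocity): m/s

Multiplying the contributions: [kg] · [m/s]
Adding exponents of each base unit: kg: 1, m: 1, s: -1
SI base units of momentum: kg·m/s

Answer: kg·m/s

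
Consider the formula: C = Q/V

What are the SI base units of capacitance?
Units of each symbol in C = Q/V:
  Q (charge, in coulombs): s·A
  V (voltage, in volts): kg·m²/(s³·A)  → in the denominator, contributes s³·A/(kg·m²)

Multiplying the contributions: [s·A] · [s³·A/(kg·m²)]
Adding exponents of each base unit: kg: -1, m: -2, s: 4, A: 2
SI base units of capacitance: s⁴·A²/(kg·m²)

Answer: s⁴·A²/(kg·m²)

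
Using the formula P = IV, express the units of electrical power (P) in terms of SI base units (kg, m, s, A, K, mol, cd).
Units of each symbol in P = IV:
  I (current): A
  V (voltage, in volts): kg·m²/(s³·A)

Multiplying the contributions: [A] · [kg·m²/(s³·A)]
Adding exponents of each base unit: kg: 1, m: 2, s: -3
SI base units of electrical power: kg·m²/s³

Answer: kg·m²/s³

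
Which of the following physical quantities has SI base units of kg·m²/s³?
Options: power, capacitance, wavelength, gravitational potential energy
Checking the SI base units of each option:
  power (P = W/t): kg·m²/s³  ✓ matches
  capacitance (C = Q/V): s⁴·A²/(kg·m²)  ✗
  wavelength (λ = v/f): m  ✗
  gravitational potential energy (U = -GMm/r): kg·m²/s²  ✗

Only power has units kg·m²/s³.

Answer: power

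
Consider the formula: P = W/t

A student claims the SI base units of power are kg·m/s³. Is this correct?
Units of each symbol in P = W/t:
  W (work): kg·m²/s²
  t (time): s  → in the denominator, contributes 1/s

Multiplying the contributions: [kg·m²/s²] · [1/s]
Adding exponents of each base unit: kg: 1, m: 2, s: -3
SI base units of power: kg·m²/s³

The claimed units kg·m/s³ (exponents kg: 1, m: 1, s: -3) do not match the derived units kg·m²/s³ (exponents kg: 1, m: 2, s: -3), so the claim is incorrect.

Answer: No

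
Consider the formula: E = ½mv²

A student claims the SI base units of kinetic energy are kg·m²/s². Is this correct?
Units of each symbol in E = ½mv²:
  m (mass): kg
  v (speed): m/s  → to the power 2, contributes m²/s²
  The factor ½ is dimensionless.

Multiplying the contributions: [kg] · [m²/s²]
Adding exponents of each base unit: kg: 1, m: 2, s: -2
SI base units of kinetic energy: kg·m²/s²

The claimed units kg·m²/s² match the derived units, so the claim is correct.

Answer: Yes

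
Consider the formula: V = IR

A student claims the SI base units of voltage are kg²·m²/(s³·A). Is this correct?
Units of each symbol in V = IR:
  I (current): A
  R (resistance, in ohms): kg·m²/(s³·A²)

Multiplying the contributions: [A] · [kg·m²/(s³·A²)]
Adding exponents of each base unit: kg: 1, m: 2, s: -3, A: -1
SI base units of voltage: kg·m²/(s³·A)

The claimed units kg²·m²/(s³·A) (exponents kg: 2, m: 2, s: -3, A: -1) do not match the derived units kg·m²/(s³·A) (exponents kg: 1, m: 2, s: -3, A: -1), so the claim is incorrect.

Answer: No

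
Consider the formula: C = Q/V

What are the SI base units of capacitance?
Units of each symbol in C = Q/V:
  Q (charge, in coulombs): s·A
  V (voltage, in volts): kg·m²/(s³·A)  → in the denominator, contributes s³·A/(kg·m²)

Multiplying the contributions: [s·A] · [s³·A/(kg·m²)]
Adding exponents of each base unit: kg: -1, m: -2, s: 4, A: 2
SI base units of capacitance: s⁴·A²/(kg·m²)

Answer: s⁴·A²/(kg·m²)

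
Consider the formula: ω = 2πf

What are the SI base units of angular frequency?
Units of each symbol in ω = 2πf:
  f (frequency): 1/s
  The factor 2π is dimensionless.

Multiplying the contributions: [1/s]
Adding exponents of each base unit: s: -1
SI base units of angular frequency: 1/s

Answer: 1/s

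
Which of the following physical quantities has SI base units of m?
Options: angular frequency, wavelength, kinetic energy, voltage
Checking the SI base units of each option:
  angular frequency (ω = 2πf): 1/s  ✗
  wavelength (λ = v/f): m  ✓ matches
  kinetic energy (E = ½mv²): kg·m²/s²  ✗
  voltage (V = IR): kg·m²/(s³·A)  ✗

Only wavelength has units m.

Answer: wavelength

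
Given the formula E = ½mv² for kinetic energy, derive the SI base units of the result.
Units of each symbol in E = ½mv²:
  m (mass): kg
  v (speed): m/s  → to the power 2, contributes m²/s²
  The factor ½ is dimensionless.

Multiplying the contributions: [kg] · [m²/s²]
Adding exponents of each base unit: kg: 1, m: 2, s: -2
SI base units of kinetic energy: kg·m²/s²

Answer: kg·m²/s²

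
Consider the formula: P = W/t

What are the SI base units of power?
Units of each symbol in P = W/t:
  W (work): kg·m²/s²
  t (time): s  → in the denominator, contributes 1/s

Multiplying the contributions: [kg·m²/s²] · [1/s]
Adding exponents of each base unit: kg: 1, m: 2, s: -3
SI base units of power: kg·m²/s³

Answer: kg·m²/s³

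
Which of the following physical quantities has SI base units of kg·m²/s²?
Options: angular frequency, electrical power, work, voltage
Checking the SI base units of each option:
  angular frequency (ω = 2πf): 1/s  ✗
  electrical power (P = IV): kg·m²/s³  ✗
  work (W = Fd): kg·m²/s²  ✓ matches
  voltage (V = IR): kg·m²/(s³·A)  ✗

Only work has units kg·m²/s².

Answer: work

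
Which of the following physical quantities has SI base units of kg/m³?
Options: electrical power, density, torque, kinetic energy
Checking the SI base units of each option:
  electrical power (P = IV): kg·m²/s³  ✗
  density (ρ = m/V): kg/m³  ✓ matches
  torque (τ = Fr): kg·m²/s²  ✗
  kinetic energy (E = ½mv²): kg·m²/s²  ✗

Only density has units kg/m³.

Answer: density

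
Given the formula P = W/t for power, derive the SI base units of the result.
Units of each symbol in P = W/t:
  W (work): kg·m²/s²
  t (time): s  → in the denominator, contributes 1/s

Multiplying the contributions: [kg·m²/s²] · [1/s]
Adding exponents of each base unit: kg: 1, m: 2, s: -3
SI base units of power: kg·m²/s³

Answer: kg·m²/s³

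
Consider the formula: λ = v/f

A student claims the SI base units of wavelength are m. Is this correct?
Units of each symbol in λ = v/f:
  v (wave speed): m/s
  f (frequency): 1/s  → in the denominator, contributes s

Multiplying the contributions: [m/s] · [s]
Adding exponents of each base unit: m: 1
SI base units of wavelength: m

The claimed units m match the derived units, so the claim is correct.

Answer: Yes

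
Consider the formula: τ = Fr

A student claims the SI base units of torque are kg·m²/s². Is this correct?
Units of each symbol in τ = Fr:
  F (force): kg·m/s²
  r (lever arm): m

Multiplying the contributions: [kg·m/s²] · [m]
Adding exponents of each base unit: kg: 1, m: 2, s: -2
SI base units of torque: kg·m²/s²

The claimed units kg·m²/s² match the derived units, so the claim is correct.

Answer: Yes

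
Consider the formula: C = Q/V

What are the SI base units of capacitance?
Units of each symbol in C = Q/V:
  Q (charge, in coulombs): s·A
  V (voltage, in volts): kg·m²/(s³·A)  → in the denominator, contributes s³·A/(kg·m²)

Multiplying the contributions: [s·A] · [s³·A/(kg·m²)]
Adding exponents of each base unit: kg: -1, m: -2, s: 4, A: 2
SI base units of capacitance: s⁴·A²/(kg·m²)

Answer: s⁴·A²/(kg·m²)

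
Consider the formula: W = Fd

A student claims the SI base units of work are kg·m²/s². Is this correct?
Units of each symbol in W = Fd:
  F (force): kg·m/s²
  d (displacement): m

Multiplying the contributions: [kg·m/s²] · [m]
Adding exponents of each base unit: kg: 1, m: 2, s: -2
SI base units of work: kg·m²/s²

The claimed units kg·m²/s² match the derived units, so the claim is correct.

Answer: Yes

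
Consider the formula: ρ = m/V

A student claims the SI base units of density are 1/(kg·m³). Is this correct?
Units of each symbol in ρ = m/V:
  m (mass): kg
  V (volume): m³  → in the denominator, contributes 1/m³

Multiplying the contributions: [kg] · [1/m³]
Adding exponents of each base unit: kg: 1, m: -3
SI base units of density: kg/m³

The claimed units 1/(kg·m³) (exponents kg: -1, m: -3) do not match the derived units kg/m³ (exponents kg: 1, m: -3), so the claim is incorrect.

Answer: No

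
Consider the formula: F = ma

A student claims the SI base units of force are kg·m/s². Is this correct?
Units of each symbol in F = ma:
  m (mass): kg
  a (acceleration): m/s²

Multiplying the contributions: [kg] · [m/s²]
Adding exponents of each base unit: kg: 1, m: 1, s: -2
SI base units of force: kg·m/s²

The claimed units kg·m/s² match the derived units, so the claim is correct.

Answer: Yes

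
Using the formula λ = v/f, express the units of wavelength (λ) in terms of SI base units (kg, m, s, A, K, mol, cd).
Units of each symbol in λ = v/f:
  v (wave speed): m/s
  f (frequency): 1/s  → in the denominator, contributes s

Multiplying the contributions: [m/s] · [s]
Adding exponents of each base unit: m: 1
SI base units of wavelength: m

Answer: m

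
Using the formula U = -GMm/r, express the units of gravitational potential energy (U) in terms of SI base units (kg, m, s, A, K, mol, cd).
Units of each symbol in U = -GMm/r:
  G (gravitational constant): m³/(kg·s²)
  M (mass): kg
  m (mass): kg
  r (distance): m  → in the denominator, contributes 1/m
  The minus sign does not affect the units.

Multiplying the contributions: [m³/(kg·s²)] · [kg] · [kg] · [1/m]
Adding exponents of each base unit: kg: 1, m: 2, s: -2
SI base units of gravitational potential energy: kg·m²/s²

Answer: kg·m²/s²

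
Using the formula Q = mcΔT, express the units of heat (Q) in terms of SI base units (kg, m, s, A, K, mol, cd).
Units of each symbol in Q = mcΔT:
  m (mass): kg
  c (specific heat capacity, in J/(kg·K)): m²/(s²·K)
  ΔT (temperature change): K

Multiplying the contributions: [kg] · [m²/(s²·K)] · [K]
Adding exponents of each base unit: kg: 1, m: 2, s: -2
SI base units of heat: kg·m²/s²

Answer: kg·m²/s²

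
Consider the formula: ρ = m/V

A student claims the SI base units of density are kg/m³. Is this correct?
Units of each symbol in ρ = m/V:
  m (mass): kg
  V (volume): m³  → in the denominator, contributes 1/m³

Multiplying the contributions: [kg] · [1/m³]
Adding exponents of each base unit: kg: 1, m: -3
SI base units of density: kg/m³

The claimed units kg/m³ match the derived units, so the claim is correct.

Answer: Yes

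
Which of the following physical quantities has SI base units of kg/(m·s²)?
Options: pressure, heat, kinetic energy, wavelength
Checking the SI base units of each option:
  pressure (P = F/A): kg/(m·s²)  ✓ matches
  heat (Q = mcΔT): kg·m²/s²  ✗
  kinetic energy (E = ½mv²): kg·m²/s²  ✗
  wavelength (λ = v/f): m  ✗

Only pressure has units kg/(m·s²).

Answer: pressure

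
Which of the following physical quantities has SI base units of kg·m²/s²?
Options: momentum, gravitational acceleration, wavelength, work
Checking the SI base units of each option:
  momentum (p = mv): kg·m/s  ✗
  gravitational acceleration (g = GM/r²): m/s²  ✗
  wavelength (λ = v/f): m  ✗
  work (W = Fd): kg·m²/s²  ✓ matches

Only work has units kg·m²/s².

Answer: work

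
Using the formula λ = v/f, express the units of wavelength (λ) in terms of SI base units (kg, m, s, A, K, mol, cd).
Units of each symbol in λ = v/f:
  v (wave speed): m/s
  f (frequency): 1/s  → in the denominator, contributes s

Multiplying the contributions: [m/s] · [s]
Adding exponents of each base unit: m: 1
SI base units of wavelength: m

Answer: m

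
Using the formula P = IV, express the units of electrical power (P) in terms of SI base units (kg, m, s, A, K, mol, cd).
Units of each symbol in P = IV:
  I (current): A
  V (voltage, in volts): kg·m²/(s³·A)

Multiplying the contributions: [A] · [kg·m²/(s³·A)]
Adding exponents of each base unit: kg: 1, m: 2, s: -3
SI base units of electrical power: kg·m²/s³

Answer: kg·m²/s³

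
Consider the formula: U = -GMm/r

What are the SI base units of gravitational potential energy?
Units of each symbol in U = -GMm/r:
  G (gravitational constant): m³/(kg·s²)
  M (mass): kg
  m (mass): kg
  r (distance): m  → in the denominator, contributes 1/m
  The minus sign does not affect the units.

Multiplying the contributions: [m³/(kg·s²)] · [kg] · [kg] · [1/m]
Adding exponents of each base unit: kg: 1, m: 2, s: -2
SI base units of gravitational potential energy: kg·m²/s²

Answer: kg·m²/s²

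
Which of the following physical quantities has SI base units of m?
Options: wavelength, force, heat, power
Checking the SI base units of each option:
  wavelength (λ = v/f): m  ✓ matches
  force (F = ma): kg·m/s²  ✗
  heat (Q = mcΔT): kg·m²/s²  ✗
  power (P = W/t): kg·m²/s³  ✗

Only wavelength has units m.

Answer: wavelength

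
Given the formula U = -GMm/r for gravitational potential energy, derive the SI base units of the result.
Units of each symbol in U = -GMm/r:
  G (gravitational constant): m³/(kg·s²)
  M (mass): kg
  m (mass): kg
  r (distance): m  → in the denominator, contributes 1/m
  The minus sign does not affect the units.

Multiplying the contributions: [m³/(kg·s²)] · [kg] · [kg] · [1/m]
Adding exponents of each base unit: kg: 1, m: 2, s: -2
SI base units of gravitational potential energy: kg·m²/s²

Answer: kg·m²/s²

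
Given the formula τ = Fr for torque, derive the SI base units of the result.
Units of each symbol in τ = Fr:
  F (force): kg·m/s²
  r (lever arm): m

Multiplying the contributions: [kg·m/s²] · [m]
Adding exponents of each base unit: kg: 1, m: 2, s: -2
SI base units of torque: kg·m²/s²

Answer: kg·m²/s²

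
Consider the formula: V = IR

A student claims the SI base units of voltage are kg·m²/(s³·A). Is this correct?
Units of each symbol in V = IR:
  I (current): A
  R (resistance, in ohms): kg·m²/(s³·A²)

Multiplying the contributions: [A] · [kg·m²/(s³·A²)]
Adding exponents of each base unit: kg: 1, m: 2, s: -3, A: -1
SI base units of voltage: kg·m²/(s³·A)

The claimed units kg·m²/(s³·A) match the derived units, so the claim is correct.

Answer: Yes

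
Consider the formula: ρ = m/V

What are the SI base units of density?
Units of each symbol in ρ = m/V:
  m (mass): kg
  V (volume): m³  → in the denominator, contributes 1/m³

Multiplying the contributions: [kg] · [1/m³]
Adding exponents of each base unit: kg: 1, m: -3
SI base units of density: kg/m³

Answer: kg/m³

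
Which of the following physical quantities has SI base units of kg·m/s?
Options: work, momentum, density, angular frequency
Checking the SI base units of each option:
  work (W = Fd): kg·m²/s²  ✗
  momentum (p = mv): kg·m/s  ✓ matches
  density (ρ = m/V): kg/m³  ✗
  angular frequency (ω = 2πf): 1/s  ✗

Only momentum has units kg·m/s.

Answer: momentum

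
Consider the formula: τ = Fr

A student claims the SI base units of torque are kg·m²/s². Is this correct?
Units of each symbol in τ = Fr:
  F (force): kg·m/s²
  r (lever arm): m

Multiplying the contributions: [kg·m/s²] · [m]
Adding exponents of each base unit: kg: 1, m: 2, s: -2
SI base units of torque: kg·m²/s²

The claimed units kg·m²/s² match the derived units, so the claim is correct.

Answer: Yes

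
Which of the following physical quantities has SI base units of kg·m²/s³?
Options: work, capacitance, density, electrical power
Checking the SI base units of each option:
  work (W = Fd): kg·m²/s²  ✗
  capacitance (C = Q/V): s⁴·A²/(kg·m²)  ✗
  density (ρ = m/V): kg/m³  ✗
  electrical power (P = IV): kg·m²/s³  ✓ matches

Only electrical power has units kg·m²/s³.

Answer: electrical power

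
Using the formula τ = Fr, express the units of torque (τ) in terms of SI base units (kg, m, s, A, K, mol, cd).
Units of each symbol in τ = Fr:
  F (force): kg·m/s²
  r (lever arm): m

Multiplying the contributions: [kg·m/s²] · [m]
Adding exponents of each base unit: kg: 1, m: 2, s: -2
SI base units of torque: kg·m²/s²

Answer: kg·m²/s²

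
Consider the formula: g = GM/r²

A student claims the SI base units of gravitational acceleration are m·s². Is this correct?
Units of each symbol in g = GM/r²:
  G (gravitational constant): m³/(kg·s²)
  M (mass): kg
  r (distance): m  → to the power 2 in the denominator, contributes 1/m²

Multiplying the contributions: [m³/(kg·s²)] · [kg] · [1/m²]
Adding exponents of each base unit: m: 1, s: -2
SI base units of gravitational acceleration: m/s²

The claimed units m·s² (exponents m: 1, s: 2) do not match the derived units m/s² (exponents m: 1, s: -2), so the claim is incorrect.

Answer: No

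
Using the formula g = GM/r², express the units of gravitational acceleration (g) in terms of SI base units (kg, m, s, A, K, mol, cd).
Units of each symbol in g = GM/r²:
  G (gravitational constant): m³/(kg·s²)
  M (mass): kg
  r (distance): m  → to the power 2 in the denominator, contributes 1/m²

Multiplying the contributions: [m³/(kg·s²)] · [kg] · [1/m²]
Adding exponents of each base unit: m: 1, s: -2
SI base units of gravitational acceleration: m/s²

Answer: m/s²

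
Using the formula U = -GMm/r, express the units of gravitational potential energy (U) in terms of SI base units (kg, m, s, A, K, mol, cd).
Units of each symbol in U = -GMm/r:
  G (gravitational constant): m³/(kg·s²)
  M (mass): kg
  m (mass): kg
  r (distance): m  → in the denominator, contributes 1/m
  The minus sign does not affect the units.

Multiplying the contributions: [m³/(kg·s²)] · [kg] · [kg] · [1/m]
Adding exponents of each base unit: kg: 1, m: 2, s: -2
SI base units of gravitational potential energy: kg·m²/s²

Answer: kg·m²/s²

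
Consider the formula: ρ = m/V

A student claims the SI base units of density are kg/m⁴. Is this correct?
Units of each symbol in ρ = m/V:
  m (mass): kg
  V (volume): m³  → in the denominator, contributes 1/m³

Multiplying the contributions: [kg] · [1/m³]
Adding exponents of each base unit: kg: 1, m: -3
SI base units of density: kg/m³

The claimed units kg/m⁴ (exponents kg: 1, m: -4) do not match the derived units kg/m³ (exponents kg: 1, m: -3), so the claim is incorrect.

Answer: No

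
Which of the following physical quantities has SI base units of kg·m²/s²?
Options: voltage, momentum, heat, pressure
Checking the SI base units of each option:
  voltage (V = IR): kg·m²/(s³·A)  ✗
  momentum (p = mv): kg·m/s  ✗
  heat (Q = mcΔT): kg·m²/s²  ✓ matches
  pressure (P = F/A): kg/(m·s²)  ✗

Only heat has units kg·m²/s².

Answer: heat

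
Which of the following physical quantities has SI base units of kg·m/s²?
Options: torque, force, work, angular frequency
Checking the SI base units of each option:
  torque (τ = Fr): kg·m²/s²  ✗
  force (F = ma): kg·m/s²  ✓ matches
  work (W = Fd): kg·m²/s²  ✗
  angular frequency (ω = 2πf): 1/s  ✗

Only force has units kg·m/s².

Answer: force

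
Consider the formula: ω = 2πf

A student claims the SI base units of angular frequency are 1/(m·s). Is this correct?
Units of each symbol in ω = 2πf:
  f (frequency): 1/s
  The factor 2π is dimensionless.

Multiplying the contributions: [1/s]
Adding exponents of each base unit: s: -1
SI base units of angular frequency: 1/s

The claimed units 1/(m·s) (exponents m: -1, s: -1) do not match the derived units 1/s (exponents s: -1), so the claim is incorrect.

Answer: No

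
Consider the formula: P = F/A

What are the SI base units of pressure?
Units of each symbol in P = F/A:
  F (force): kg·m/s²
  A (area): m²  → in the denominator, contributes 1/m²

Multiplying the contributions: [kg·m/s²] · [1/m²]
Adding exponents of each base unit: kg: 1, m: -1, s: -2
SI base units of pressure: kg/(m·s²)

Answer: kg/(m·s²)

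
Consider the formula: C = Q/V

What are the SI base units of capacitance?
Units of each symbol in C = Q/V:
  Q (charge, in coulombs): s·A
  V (voltage, in volts): kg·m²/(s³·A)  → in the denominator, contributes s³·A/(kg·m²)

Multiplying the contributions: [s·A] · [s³·A/(kg·m²)]
Adding exponents of each base unit: kg: -1, m: -2, s: 4, A: 2
SI base units of capacitance: s⁴·A²/(kg·m²)

Answer: s⁴·A²/(kg·m²)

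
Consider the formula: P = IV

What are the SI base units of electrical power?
Units of each symbol in P = IV:
  I (current): A
  V (voltage, in volts): kg·m²/(s³·A)

Multiplying the contributions: [A] · [kg·m²/(s³·A)]
Adding exponents of each base unit: kg: 1, m: 2, s: -3
SI base units of electrical power: kg·m²/s³

Answer: kg·m²/s³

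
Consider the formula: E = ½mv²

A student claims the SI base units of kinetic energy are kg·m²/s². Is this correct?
Units of each symbol in E = ½mv²:
  m (mass): kg
  v (speed): m/s  → to the power 2, contributes m²/s²
  The factor ½ is dimensionless.

Multiplying the contributions: [kg] · [m²/s²]
Adding exponents of each base unit: kg: 1, m: 2, s: -2
SI base units of kinetic energy: kg·m²/s²

The claimed units kg·m²/s² match the derived units, so the claim is correct.

Answer: Yes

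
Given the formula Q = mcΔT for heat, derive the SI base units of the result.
Units of each symbol in Q = mcΔT:
  m (mass): kg
  c (specific heat capacity, in J/(kg·K)): m²/(s²·K)
  ΔT (temperature change): K

Multiplying the contributions: [kg] · [m²/(s²·K)] · [K]
Adding exponents of each base unit: kg: 1, m: 2, s: -2
SI base units of heat: kg·m²/s²

Answer: kg·m²/s²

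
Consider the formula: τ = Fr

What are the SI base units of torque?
Units of each symbol in τ = Fr:
  F (force): kg·m/s²
  r (lever arm): m

Multiplying the contributions: [kg·m/s²] · [m]
Adding exponents of each base unit: kg: 1, m: 2, s: -2
SI base units of torque: kg·m²/s²

Answer: kg·m²/s²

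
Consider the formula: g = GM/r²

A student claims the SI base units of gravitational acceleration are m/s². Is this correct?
Units of each symbol in g = GM/r²:
  G (gravitational constant): m³/(kg·s²)
  M (mass): kg
  r (distance): m  → to the power 2 in the denominator, contributes 1/m²

Multiplying the contributions: [m³/(kg·s²)] · [kg] · [1/m²]
Adding exponents of each base unit: m: 1, s: -2
SI base units of gravitational acceleration: m/s²

The claimed units m/s² match the derived units, so the claim is correct.

Answer: Yes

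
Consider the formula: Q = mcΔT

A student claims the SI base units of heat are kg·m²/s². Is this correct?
Units of each symbol in Q = mcΔT:
  m (mass): kg
  c (specific heat capacity, in J/(kg·K)): m²/(s²·K)
  ΔT (temperature change): K

Multiplying the contributions: [kg] · [m²/(s²·K)] · [K]
Adding exponents of each base unit: kg: 1, m: 2, s: -2
SI base units of heat: kg·m²/s²

The claimed units kg·m²/s² match the derived units, so the claim is correct.

Answer: Yes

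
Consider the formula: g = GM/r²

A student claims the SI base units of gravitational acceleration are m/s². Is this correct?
Units of each symbol in g = GM/r²:
  G (gravitational constant): m³/(kg·s²)
  M (mass): kg
  r (distance): m  → to the power 2 in the denominator, contributes 1/m²

Multiplying the contributions: [m³/(kg·s²)] · [kg] · [1/m²]
Adding exponents of each base unit: m: 1, s: -2
SI base units of gravitational acceleration: m/s²

The claimed units m/s² match the derived units, so the claim is correct.

Answer: Yes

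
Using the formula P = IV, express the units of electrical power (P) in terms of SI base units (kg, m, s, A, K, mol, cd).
Units of each symbol in P = IV:
  I (current): A
  V (voltage, in volts): kg·m²/(s³·A)

Multiplying the contributions: [A] · [kg·m²/(s³·A)]
Adding exponents of each base unit: kg: 1, m: 2, s: -3
SI base units of electrical power: kg·m²/s³

Answer: kg·m²/s³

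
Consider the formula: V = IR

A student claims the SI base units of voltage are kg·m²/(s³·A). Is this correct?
Units of each symbol in V = IR:
  I (current): A
  R (resistance, in ohms): kg·m²/(s³·A²)

Multiplying the contributions: [A] · [kg·m²/(s³·A²)]
Adding exponents of each base unit: kg: 1, m: 2, s: -3, A: -1
SI base units of voltage: kg·m²/(s³·A)

The claimed units kg·m²/(s³·A) match the derived units, so the claim is correct.

Answer: Yes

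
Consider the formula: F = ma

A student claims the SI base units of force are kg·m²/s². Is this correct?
Units of each symbol in F = ma:
  m (mass): kg
  a (acceleration): m/s²

Multiplying the contributions: [kg] · [m/s²]
Adding exponents of each base unit: kg: 1, m: 1, s: -2
SI base units of force: kg·m/s²

The claimed units kg·m²/s² (exponents kg: 1, m: 2, s: -2) do not match the derived units kg·m/s² (exponents kg: 1, m: 1, s: -2), so the claim is incorrect.

Answer: No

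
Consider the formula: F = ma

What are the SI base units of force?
Units of each symbol in F = ma:
  m (mass): kg
  a (acceleration): m/s²

Multiplying the contributions: [kg] · [m/s²]
Adding exponents of each base unit: kg: 1, m: 1, s: -2
SI base units of force: kg·m/s²

Answer: kg·m/s²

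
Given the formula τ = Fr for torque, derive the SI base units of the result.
Units of each symbol in τ = Fr:
  F (force): kg·m/s²
  r (lever arm): m

Multiplying the contributions: [kg·m/s²] · [m]
Adding exponents of each base unit: kg: 1, m: 2, s: -2
SI base units of torque: kg·m²/s²

Answer: kg·m²/s²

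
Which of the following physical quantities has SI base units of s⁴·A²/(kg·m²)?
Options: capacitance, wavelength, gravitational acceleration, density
Checking the SI base units of each option:
  capacitance (C = Q/V): s⁴·A²/(kg·m²)  ✓ matches
  wavelength (λ = v/f): m  ✗
  gravitational acceleration (g = GM/r²): m/s²  ✗
  density (ρ = m/V): kg/m³  ✗

Only capacitance has units s⁴·A²/(kg·m²).

Answer: capacitance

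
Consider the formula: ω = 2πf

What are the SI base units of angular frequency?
Units of each symbol in ω = 2πf:
  f (frequency): 1/s
  The factor 2π is dimensionless.

Multiplying the contributions: [1/s]
Adding exponents of each base unit: s: -1
SI base units of angular frequency: 1/s

Answer: 1/s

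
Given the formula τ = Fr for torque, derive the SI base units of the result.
Units of each symbol in τ = Fr:
  F (force): kg·m/s²
  r (lever arm): m

Multiplying the contributions: [kg·m/s²] · [m]
Adding exponents of each base unit: kg: 1, m: 2, s: -2
SI base units of torque: kg·m²/s²

Answer: kg·m²/s²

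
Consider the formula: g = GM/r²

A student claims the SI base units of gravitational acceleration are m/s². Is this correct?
Units of each symbol in g = GM/r²:
  G (gravitational constant): m³/(kg·s²)
  M (mass): kg
  r (distance): m  → to the power 2 in the denominator, contributes 1/m²

Multiplying the contributions: [m³/(kg·s²)] · [kg] · [1/m²]
Adding exponents of each base unit: m: 1, s: -2
SI base units of gravitational acceleration: m/s²

The claimed units m/s² match the derived units, so the claim is correct.

Answer: Yes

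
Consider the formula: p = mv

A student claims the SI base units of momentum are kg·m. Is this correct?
Units of each symbol in p = mv:
  m (mass): kg
  v (velocity): m/s

Multiplying the contributions: [kg] · [m/s]
Adding exponents of each base unit: kg: 1, m: 1, s: -1
SI base units of momentum: kg·m/s

The claimed units kg·m (exponents kg: 1, m: 1) do not match the derived units kg·m/s (exponents kg: 1, m: 1, s: -1), so the claim is incorrect.

Answer: No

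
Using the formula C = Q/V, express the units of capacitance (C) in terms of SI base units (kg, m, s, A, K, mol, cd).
Units of each symbol in C = Q/V:
  Q (charge, in coulombs): s·A
  V (voltage, in volts): kg·m²/(s³·A)  → in the denominator, contributes s³·A/(kg·m²)

Multiplying the contributions: [s·A] · [s³·A/(kg·m²)]
Adding exponents of each base unit: kg: -1, m: -2, s: 4, A: 2
SI base units of capacitance: s⁴·A²/(kg·m²)

Answer: s⁴·A²/(kg·m²)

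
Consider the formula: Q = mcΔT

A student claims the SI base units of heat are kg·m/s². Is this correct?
Units of each symbol in Q = mcΔT:
  m (mass): kg
  c (specific heat capacity, in J/(kg·K)): m²/(s²·K)
  ΔT (temperature change): K

Multiplying the contributions: [kg] · [m²/(s²·K)] · [K]
Adding exponents of each base unit: kg: 1, m: 2, s: -2
SI base units of heat: kg·m²/s²

The claimed units kg·m/s² (exponents kg: 1, m: 1, s: -2) do not match the derived units kg·m²/s² (exponents kg: 1, m: 2, s: -2), so the claim is incorrect.

Answer: No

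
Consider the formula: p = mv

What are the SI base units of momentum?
Units of each symbol in p = mv:
  m (mass): kg
  v (velocity): m/s

Multiplying the contributions: [kg] · [m/s]
Adding exponents of each base unit: kg: 1, m: 1, s: -1
SI base units of momentum: kg·m/s

Answer: kg·m/s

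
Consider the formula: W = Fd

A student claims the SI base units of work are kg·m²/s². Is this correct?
Units of each symbol in W = Fd:
  F (force): kg·m/s²
  d (displacement): m

Multiplying the contributions: [kg·m/s²] · [m]
Adding exponents of each base unit: kg: 1, m: 2, s: -2
SI base units of work: kg·m²/s²

The claimed units kg·m²/s² match the derived units, so the claim is correct.

Answer: Yes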